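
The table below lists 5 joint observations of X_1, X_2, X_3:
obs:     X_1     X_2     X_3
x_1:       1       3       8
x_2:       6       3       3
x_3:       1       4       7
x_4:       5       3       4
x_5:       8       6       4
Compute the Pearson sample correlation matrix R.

Step 1 — column means:
  mean(X_1) = (1 + 6 + 1 + 5 + 8) / 5 = 21/5 = 4.2
  mean(X_2) = (3 + 3 + 4 + 3 + 6) / 5 = 19/5 = 3.8
  mean(X_3) = (8 + 3 + 7 + 4 + 4) / 5 = 26/5 = 5.2

Step 2 — sample variances and covariances s[i,j] = (1/(n-1)) · Σ_k (x_{k,i} - mean_i) · (x_{k,j} - mean_j), with n-1 = 4:
  s[X_1,X_1] = ((-3.2)·(-3.2) + (1.8)·(1.8) + (-3.2)·(-3.2) + (0.8)·(0.8) + (3.8)·(3.8)) / 4 = 38.8/4 = 9.7
  s[X_1,X_2] = ((-3.2)·(-0.8) + (1.8)·(-0.8) + (-3.2)·(0.2) + (0.8)·(-0.8) + (3.8)·(2.2)) / 4 = 8.2/4 = 2.05
  s[X_1,X_3] = ((-3.2)·(2.8) + (1.8)·(-2.2) + (-3.2)·(1.8) + (0.8)·(-1.2) + (3.8)·(-1.2)) / 4 = -24.2/4 = -6.05
  s[X_2,X_2] = ((-0.8)·(-0.8) + (-0.8)·(-0.8) + (0.2)·(0.2) + (-0.8)·(-0.8) + (2.2)·(2.2)) / 4 = 6.8/4 = 1.7
  s[X_2,X_3] = ((-0.8)·(2.8) + (-0.8)·(-2.2) + (0.2)·(1.8) + (-0.8)·(-1.2) + (2.2)·(-1.2)) / 4 = -1.8/4 = -0.45
  s[X_3,X_3] = ((2.8)·(2.8) + (-2.2)·(-2.2) + (1.8)·(1.8) + (-1.2)·(-1.2) + (-1.2)·(-1.2)) / 4 = 18.8/4 = 4.7
  Sample standard deviations s_i = √(s[i,i]):
  s(X_1) = √(9.7) = 3.1145
  s(X_2) = √(1.7) = 1.3038
  s(X_3) = √(4.7) = 2.1679

Step 3 — r_{ij} = s_{ij} / (s_i · s_j):
  r[X_1,X_1] = 1 (diagonal).
  r[X_1,X_2] = 2.05 / (3.1145 · 1.3038) = 2.05 / 4.0608 = 0.5048
  r[X_1,X_3] = -6.05 / (3.1145 · 2.1679) = -6.05 / 6.752 = -0.896
  r[X_2,X_2] = 1 (diagonal).
  r[X_2,X_3] = -0.45 / (1.3038 · 2.1679) = -0.45 / 2.8267 = -0.1592
  r[X_3,X_3] = 1 (diagonal).

R is symmetric with unit diagonal. Assembling:

R = [[1, 0.5048, -0.896],
 [0.5048, 1, -0.1592],
 [-0.896, -0.1592, 1]]


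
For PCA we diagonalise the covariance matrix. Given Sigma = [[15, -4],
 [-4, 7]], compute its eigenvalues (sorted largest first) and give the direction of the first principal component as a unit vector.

Step 1 — characteristic polynomial of 2×2 Sigma:
  det(Sigma - λI) = λ² - trace · λ + det = 0.
  trace = 15 + 7 = 22, det = 15·7 - (-4)² = 89.
Step 2 — discriminant:
  Δ = trace² - 4·det = 484 - 356 = 128.
Step 3 — eigenvalues:
  λ = (trace ± √Δ)/2 = (22 ± 11.3137)/2,
  λ_1 = 16.6569,  λ_2 = 5.3431.

Step 4 — unit eigenvector for λ_1: solve (Sigma - λ_1 I)v = 0. First row:
  (15 - 16.6569)·v_x + (-4)·v_y = 0, i.e. (-1.6569)·v_x + (-4)·v_y = 0,
  so v ∝ (b, λ_1 - a) = (-4, 1.6569); multiply by -1 so the first entry is positive: u = (4, -1.6569).
  ||u|| = √((4)² + (-1.6569)²) = √(18.7452) ≈ 4.3296,
  v_1 = u/||u|| ≈ (0.9239, -0.3827) (||v_1|| = 1).

λ_1 = 16.6569,  λ_2 = 5.3431;  v_1 ≈ (0.9239, -0.3827)


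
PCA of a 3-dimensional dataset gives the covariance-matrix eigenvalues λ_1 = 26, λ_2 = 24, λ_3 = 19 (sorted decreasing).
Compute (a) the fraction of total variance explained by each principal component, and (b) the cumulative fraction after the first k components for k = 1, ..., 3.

Step 1 — total variance = trace(Sigma) = Σ λ_i = 26 + 24 + 19 = 69.

Step 2 — fraction explained by component i = λ_i / Σ λ:
  PC1: 26/69 = 0.3768
  PC2: 24/69 = 0.3478
  PC3: 19/69 = 0.2754

Step 3 — cumulative fraction after k components = (λ_1 + ... + λ_k) / Σ λ:
  k = 1: 26/69 = 0.3768
  k = 2: (26 + 24)/69 = 50/69 = 0.7246
  k = 3: (26 + 24 + 19)/69 = 69/69 = 1

Summary (fraction, with percent):

explained: PC1 0.3768 (37.68%), PC2 0.3478 (34.78%), PC3 0.2754 (27.54%);  cumulative: 0.3768, 0.7246, 1


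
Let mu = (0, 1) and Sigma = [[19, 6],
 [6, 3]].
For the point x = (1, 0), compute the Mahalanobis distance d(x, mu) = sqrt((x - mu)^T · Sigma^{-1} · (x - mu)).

Step 1 — centre the observation: (x - mu) = (1, -1).

Step 2 — invert Sigma. det(Sigma) = 19·3 - (6)² = 21.
  Sigma^{-1} = (1/det) · [[d, -b], [-b, a]] = [[0.1429, -0.2857],
 [-0.2857, 0.9048]].

Step 3 — form the quadratic (x - mu)^T · Sigma^{-1} · (x - mu):
  Sigma^{-1} · (x - mu) = (0.4286, -1.1905).
  (x - mu)^T · [Sigma^{-1} · (x - mu)] = (1)·(0.4286) + (-1)·(-1.1905) = 1.619.

Step 4 — take square root: d = √(1.619) ≈ 1.2724.

d(x, mu) = √(1.619) ≈ 1.2724


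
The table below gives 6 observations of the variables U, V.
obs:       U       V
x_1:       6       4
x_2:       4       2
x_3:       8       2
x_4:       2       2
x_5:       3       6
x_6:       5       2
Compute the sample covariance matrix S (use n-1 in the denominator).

Step 1 — column means:
  mean(U) = (6 + 4 + 8 + 2 + 3 + 5) / 6 = 28/6 = 4.6667
  mean(V) = (4 + 2 + 2 + 2 + 6 + 2) / 6 = 18/6 = 3

Step 2 — sample covariance S[i,j] = (1/(n-1)) · Σ_k (x_{k,i} - mean_i) · (x_{k,j} - mean_j), with n-1 = 5.
  S[U,U] = ((1.3333)·(1.3333) + (-0.6667)·(-0.6667) + (3.3333)·(3.3333) + (-2.6667)·(-2.6667) + (-1.6667)·(-1.6667) + (0.3333)·(0.3333)) / 5 = 23.3333/5 = 4.6667
  S[U,V] = ((1.3333)·(1) + (-0.6667)·(-1) + (3.3333)·(-1) + (-2.6667)·(-1) + (-1.6667)·(3) + (0.3333)·(-1)) / 5 = -4/5 = -0.8
  S[V,V] = ((1)·(1) + (-1)·(-1) + (-1)·(-1) + (-1)·(-1) + (3)·(3) + (-1)·(-1)) / 5 = 14/5 = 2.8

S is symmetric (S[j,i] = S[i,j]). Assembling:

S = [[4.6667, -0.8],
 [-0.8, 2.8]]


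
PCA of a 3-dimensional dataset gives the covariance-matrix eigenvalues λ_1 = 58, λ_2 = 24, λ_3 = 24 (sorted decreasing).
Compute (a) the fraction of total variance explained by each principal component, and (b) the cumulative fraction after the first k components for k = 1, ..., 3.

Step 1 — total variance = trace(Sigma) = Σ λ_i = 58 + 24 + 24 = 106.

Step 2 — fraction explained by component i = λ_i / Σ λ:
  PC1: 58/106 = 0.5472
  PC2: 24/106 = 0.2264
  PC3: 24/106 = 0.2264

Step 3 — cumulative fraction after k components = (λ_1 + ... + λ_k) / Σ λ:
  k = 1: 58/106 = 0.5472
  k = 2: (58 + 24)/106 = 82/106 = 0.7736
  k = 3: (58 + 24 + 24)/106 = 106/106 = 1

Summary (fraction, with percent):

explained: PC1 0.5472 (54.72%), PC2 0.2264 (22.64%), PC3 0.2264 (22.64%);  cumulative: 0.5472, 0.7736, 1


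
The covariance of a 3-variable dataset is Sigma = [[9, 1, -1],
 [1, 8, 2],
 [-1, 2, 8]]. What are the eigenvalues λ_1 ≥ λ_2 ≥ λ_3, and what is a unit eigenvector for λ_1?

Step 1 — characteristic polynomial p(λ) = det(λI - Sigma) = λ³ - tr·λ² + c_1·λ - det, where tr = trace, c_1 = sum of the principal 2×2 minors, det = det(Sigma):
  tr = 9 + 8 + 8 = 25,
  c_1 = (9·8 - (1)²) + (9·8 - (-1)²) + (8·8 - (2)²) = 71 + 71 + 60 = 202,
  det = 9·(8·8 - (2)²) - (1)·((1)·8 - (2)·(-1)) + (-1)·((1)·(2) - 8·(-1)) = 9·(60) - (1)·(10) + (-1)·(10) = 520.
  So p(λ) = λ³ - 25λ² + 202λ - 520.
Step 2 — look for an integer root (rational root theorem: any rational root is an integer divisor of 520). Testing λ = 10:
  p(10) = 1000 - 2500 + 2020 - 520 = 0  ✓
  Dividing out (λ - 10): p(λ) = (λ - 10)(λ² - 15λ + 52).
Step 3 — remaining eigenvalues from the quadratic λ² - 15λ + 52 = 0:
  Δ = 15² - 4·52 = 225 - 208 = 17,  λ = (15 ± √17)/2 = (15 ± 4.1231)/2 ≈ 9.5616 or 5.4384.
  Sorted: λ_1 = 10,  λ_2 = 9.5616,  λ_3 = 5.4384  (check: sum = 25 = tr ✓).

Step 4 — unit eigenvector for λ_1 = 10: v spans the null space of (Sigma - λ_1 I), whose rows are
  r_1 = (-1, 1, -1),  r_2 = (1, -2, 2),  r_3 = (-1, 2, -2).
  v is orthogonal to every row, so take v ∝ r_1 × r_2 = ((1)·(2) - (-1)·(-2), (-1)·(1) - (-1)·(2), (-1)·(-2) - (1)·(1)) = (0, 1, 1).
  Let u = (0, 1, 1).
  ||u|| = √((0)² + (1)² + (1)²) = √(2) ≈ 1.4142,  v_1 = u/||u|| ≈ (0, 0.7071, 0.7071) (||v_1|| = 1).

λ_1 = 10,  λ_2 = 9.5616,  λ_3 = 5.4384;  v_1 ≈ (0, 0.7071, 0.7071)


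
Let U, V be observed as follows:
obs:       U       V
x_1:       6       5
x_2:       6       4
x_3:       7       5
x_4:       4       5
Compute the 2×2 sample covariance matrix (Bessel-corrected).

Step 1 — column means:
  mean(U) = (6 + 6 + 7 + 4) / 4 = 23/4 = 5.75
  mean(V) = (5 + 4 + 5 + 5) / 4 = 19/4 = 4.75

Step 2 — sample covariance S[i,j] = (1/(n-1)) · Σ_k (x_{k,i} - mean_i) · (x_{k,j} - mean_j), with n-1 = 3.
  S[U,U] = ((0.25)·(0.25) + (0.25)·(0.25) + (1.25)·(1.25) + (-1.75)·(-1.75)) / 3 = 4.75/3 = 1.5833
  S[U,V] = ((0.25)·(0.25) + (0.25)·(-0.75) + (1.25)·(0.25) + (-1.75)·(0.25)) / 3 = -0.25/3 = -0.0833
  S[V,V] = ((0.25)·(0.25) + (-0.75)·(-0.75) + (0.25)·(0.25) + (0.25)·(0.25)) / 3 = 0.75/3 = 0.25

S is symmetric (S[j,i] = S[i,j]). Assembling:

S = [[1.5833, -0.0833],
 [-0.0833, 0.25]]


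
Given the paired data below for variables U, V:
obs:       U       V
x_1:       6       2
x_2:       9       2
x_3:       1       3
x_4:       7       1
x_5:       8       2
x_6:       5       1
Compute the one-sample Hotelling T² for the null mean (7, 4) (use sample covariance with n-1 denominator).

Step 1 — sample mean vector:
  mean(U) = (6 + 9 + 1 + 7 + 8 + 5) / 6 = 36/6 = 6
  mean(V) = (2 + 2 + 3 + 1 + 2 + 1) / 6 = 11/6 = 1.8333
  x̄ = (6, 1.8333),  deviation x̄ - mu_0 = (6, 1.8333) - (7, 4) = (-1, -2.1667).

Step 2 — sample covariance matrix, S[i,j] = (1/(n-1)) · Σ_k (x_{k,i} - mean_i) · (x_{k,j} - mean_j), divisor n-1 = 5:
  S[U,U] = ((0)·(0) + (3)·(3) + (-5)·(-5) + (1)·(1) + (2)·(2) + (-1)·(-1)) / 5 = 40/5 = 8
  S[U,V] = ((0)·(0.1667) + (3)·(0.1667) + (-5)·(1.1667) + (1)·(-0.8333) + (2)·(0.1667) + (-1)·(-0.8333)) / 5 = -5/5 = -1
  S[V,V] = ((0.1667)·(0.1667) + (0.1667)·(0.1667) + (1.1667)·(1.1667) + (-0.8333)·(-0.8333) + (0.1667)·(0.1667) + (-0.8333)·(-0.8333)) / 5 = 2.8333/5 = 0.5667
  S = [[8, -1],
 [-1, 0.5667]].

Step 3 — invert S. det(S) = 8·0.5667 - (-1)² = 3.5333.
  S^{-1} = (1/det) · [[d, -b], [-b, a]] = [[0.1604, 0.283],
 [0.283, 2.2642]].

Step 4 — quadratic form (x̄ - mu_0)^T · S^{-1} · (x̄ - mu_0):
  S^{-1} · (x̄ - mu_0) = (-0.7736, -5.1887),
  (x̄ - mu_0)^T · [...] = (-1)·(-0.7736) + (-2.1667)·(-5.1887) = 12.0157.

Step 5 — scale by n: T² = 6 · 12.0157 = 72.0943.

T² ≈ 72.0943


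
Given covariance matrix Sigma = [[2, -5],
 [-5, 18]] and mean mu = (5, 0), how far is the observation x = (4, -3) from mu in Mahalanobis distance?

Step 1 — centre the observation: (x - mu) = (-1, -3).

Step 2 — invert Sigma. det(Sigma) = 2·18 - (-5)² = 11.
  Sigma^{-1} = (1/det) · [[d, -b], [-b, a]] = [[1.6364, 0.4545],
 [0.4545, 0.1818]].

Step 3 — form the quadratic (x - mu)^T · Sigma^{-1} · (x - mu):
  Sigma^{-1} · (x - mu) = (-3, -1).
  (x - mu)^T · [Sigma^{-1} · (x - mu)] = (-1)·(-3) + (-3)·(-1) = 6.

Step 4 — take square root: d = √(6) ≈ 2.4495.

d(x, mu) = √(6) ≈ 2.4495


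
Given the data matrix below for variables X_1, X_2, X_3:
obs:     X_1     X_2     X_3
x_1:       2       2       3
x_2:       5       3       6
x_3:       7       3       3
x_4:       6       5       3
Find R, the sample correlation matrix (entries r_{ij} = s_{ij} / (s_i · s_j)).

Step 1 — column means:
  mean(X_1) = (2 + 5 + 7 + 6) / 4 = 20/4 = 5
  mean(X_2) = (2 + 3 + 3 + 5) / 4 = 13/4 = 3.25
  mean(X_3) = (3 + 6 + 3 + 3) / 4 = 15/4 = 3.75

Step 2 — sample variances and covariances s[i,j] = (1/(n-1)) · Σ_k (x_{k,i} - mean_i) · (x_{k,j} - mean_j), with n-1 = 3:
  s[X_1,X_1] = ((-3)·(-3) + (0)·(0) + (2)·(2) + (1)·(1)) / 3 = 14/3 = 4.6667
  s[X_1,X_2] = ((-3)·(-1.25) + (0)·(-0.25) + (2)·(-0.25) + (1)·(1.75)) / 3 = 5/3 = 1.6667
  s[X_1,X_3] = ((-3)·(-0.75) + (0)·(2.25) + (2)·(-0.75) + (1)·(-0.75)) / 3 = 0/3 = 0
  s[X_2,X_2] = ((-1.25)·(-1.25) + (-0.25)·(-0.25) + (-0.25)·(-0.25) + (1.75)·(1.75)) / 3 = 4.75/3 = 1.5833
  s[X_2,X_3] = ((-1.25)·(-0.75) + (-0.25)·(2.25) + (-0.25)·(-0.75) + (1.75)·(-0.75)) / 3 = -0.75/3 = -0.25
  s[X_3,X_3] = ((-0.75)·(-0.75) + (2.25)·(2.25) + (-0.75)·(-0.75) + (-0.75)·(-0.75)) / 3 = 6.75/3 = 2.25
  Sample standard deviations s_i = √(s[i,i]):
  s(X_1) = √(4.6667) = 2.1602
  s(X_2) = √(1.5833) = 1.2583
  s(X_3) = √(2.25) = 1.5

Step 3 — r_{ij} = s_{ij} / (s_i · s_j):
  r[X_1,X_1] = 1 (diagonal).
  r[X_1,X_2] = 1.6667 / (2.1602 · 1.2583) = 1.6667 / 2.7183 = 0.6131
  r[X_1,X_3] = 0 / (2.1602 · 1.5) = 0 / 3.2404 = 0
  r[X_2,X_2] = 1 (diagonal).
  r[X_2,X_3] = -0.25 / (1.2583 · 1.5) = -0.25 / 1.8875 = -0.1325
  r[X_3,X_3] = 1 (diagonal).

R is symmetric with unit diagonal. Assembling:

R = [[1, 0.6131, 0],
 [0.6131, 1, -0.1325],
 [0, -0.1325, 1]]


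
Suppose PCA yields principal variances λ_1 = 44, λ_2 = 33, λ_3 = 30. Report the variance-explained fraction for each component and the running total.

Step 1 — total variance = trace(Sigma) = Σ λ_i = 44 + 33 + 30 = 107.

Step 2 — fraction explained by component i = λ_i / Σ λ:
  PC1: 44/107 = 0.4112
  PC2: 33/107 = 0.3084
  PC3: 30/107 = 0.2804

Step 3 — cumulative fraction after k components = (λ_1 + ... + λ_k) / Σ λ:
  k = 1: 44/107 = 0.4112
  k = 2: (44 + 33)/107 = 77/107 = 0.7196
  k = 3: (44 + 33 + 30)/107 = 107/107 = 1

Summary (fraction, with percent):

explained: PC1 0.4112 (41.12%), PC2 0.3084 (30.84%), PC3 0.2804 (28.04%);  cumulative: 0.4112, 0.7196, 1


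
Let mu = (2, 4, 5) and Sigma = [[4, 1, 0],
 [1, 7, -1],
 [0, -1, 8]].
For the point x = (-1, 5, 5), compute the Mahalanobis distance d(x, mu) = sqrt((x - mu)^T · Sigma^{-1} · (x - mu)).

Step 1 — centre the observation: (x - mu) = (-3, 1, 0).

Step 2 — invert Sigma (cofactor / det for 3×3, or solve directly):
  Sigma^{-1} = [[0.2594, -0.0377, -0.0047],
 [-0.0377, 0.1509, 0.0189],
 [-0.0047, 0.0189, 0.1274]].

Step 3 — form the quadratic (x - mu)^T · Sigma^{-1} · (x - mu):
  Sigma^{-1} · (x - mu) = (-0.816, 0.2642, 0.033).
  (x - mu)^T · [Sigma^{-1} · (x - mu)] = (-3)·(-0.816) + (1)·(0.2642) + (0)·(0.033) = 2.7123.

Step 4 — take square root: d = √(2.7123) ≈ 1.6469.

d(x, mu) = √(2.7123) ≈ 1.6469


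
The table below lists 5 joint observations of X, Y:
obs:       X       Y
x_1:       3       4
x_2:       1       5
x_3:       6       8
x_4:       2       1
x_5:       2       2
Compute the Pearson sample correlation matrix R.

Step 1 — column means:
  mean(X) = (3 + 1 + 6 + 2 + 2) / 5 = 14/5 = 2.8
  mean(Y) = (4 + 5 + 8 + 1 + 2) / 5 = 20/5 = 4

Step 2 — sample variances and covariances s[i,j] = (1/(n-1)) · Σ_k (x_{k,i} - mean_i) · (x_{k,j} - mean_j), with n-1 = 4:
  s[X,X] = ((0.2)·(0.2) + (-1.8)·(-1.8) + (3.2)·(3.2) + (-0.8)·(-0.8) + (-0.8)·(-0.8)) / 4 = 14.8/4 = 3.7
  s[X,Y] = ((0.2)·(0) + (-1.8)·(1) + (3.2)·(4) + (-0.8)·(-3) + (-0.8)·(-2)) / 4 = 15/4 = 3.75
  s[Y,Y] = ((0)·(0) + (1)·(1) + (4)·(4) + (-3)·(-3) + (-2)·(-2)) / 4 = 30/4 = 7.5
  Sample standard deviations s_i = √(s[i,i]):
  s(X) = √(3.7) = 1.9235
  s(Y) = √(7.5) = 2.7386

Step 3 — r_{ij} = s_{ij} / (s_i · s_j):
  r[X,X] = 1 (diagonal).
  r[X,Y] = 3.75 / (1.9235 · 2.7386) = 3.75 / 5.2678 = 0.7119
  r[Y,Y] = 1 (diagonal).

R is symmetric with unit diagonal. Assembling:

R = [[1, 0.7119],
 [0.7119, 1]]


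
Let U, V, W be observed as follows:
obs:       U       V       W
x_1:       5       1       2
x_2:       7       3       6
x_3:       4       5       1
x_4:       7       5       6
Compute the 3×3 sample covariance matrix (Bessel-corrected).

Step 1 — column means:
  mean(U) = (5 + 7 + 4 + 7) / 4 = 23/4 = 5.75
  mean(V) = (1 + 3 + 5 + 5) / 4 = 14/4 = 3.5
  mean(W) = (2 + 6 + 1 + 6) / 4 = 15/4 = 3.75

Step 2 — sample covariance S[i,j] = (1/(n-1)) · Σ_k (x_{k,i} - mean_i) · (x_{k,j} - mean_j), with n-1 = 3.
  S[U,U] = ((-0.75)·(-0.75) + (1.25)·(1.25) + (-1.75)·(-1.75) + (1.25)·(1.25)) / 3 = 6.75/3 = 2.25
  S[U,V] = ((-0.75)·(-2.5) + (1.25)·(-0.5) + (-1.75)·(1.5) + (1.25)·(1.5)) / 3 = 0.5/3 = 0.1667
  S[U,W] = ((-0.75)·(-1.75) + (1.25)·(2.25) + (-1.75)·(-2.75) + (1.25)·(2.25)) / 3 = 11.75/3 = 3.9167
  S[V,V] = ((-2.5)·(-2.5) + (-0.5)·(-0.5) + (1.5)·(1.5) + (1.5)·(1.5)) / 3 = 11/3 = 3.6667
  S[V,W] = ((-2.5)·(-1.75) + (-0.5)·(2.25) + (1.5)·(-2.75) + (1.5)·(2.25)) / 3 = 2.5/3 = 0.8333
  S[W,W] = ((-1.75)·(-1.75) + (2.25)·(2.25) + (-2.75)·(-2.75) + (2.25)·(2.25)) / 3 = 20.75/3 = 6.9167

S is symmetric (S[j,i] = S[i,j]). Assembling:

S = [[2.25, 0.1667, 3.9167],
 [0.1667, 3.6667, 0.8333],
 [3.9167, 0.8333, 6.9167]]


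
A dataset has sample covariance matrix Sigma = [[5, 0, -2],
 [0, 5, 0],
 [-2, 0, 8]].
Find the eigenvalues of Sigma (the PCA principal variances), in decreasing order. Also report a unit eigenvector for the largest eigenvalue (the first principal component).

Step 1 — characteristic polynomial p(λ) = det(λI - Sigma) = λ³ - tr·λ² + c_1·λ - det, where tr = trace, c_1 = sum of the principal 2×2 minors, det = det(Sigma):
  tr = 5 + 5 + 8 = 18,
  c_1 = (5·5 - (0)²) + (5·8 - (-2)²) + (5·8 - (0)²) = 25 + 36 + 40 = 101,
  det = 5·(5·8 - (0)²) - (0)·((0)·8 - (0)·(-2)) + (-2)·((0)·(0) - 5·(-2)) = 5·(40) - (0)·(0) + (-2)·(10) = 180.
  So p(λ) = λ³ - 18λ² + 101λ - 180.
Step 2 — look for an integer root (rational root theorem: any rational root is an integer divisor of 180). Testing λ = 4:
  p(4) = 64 - 288 + 404 - 180 = 0  ✓
  Dividing out (λ - 4): p(λ) = (λ - 4)(λ² - 14λ + 45).
Step 3 — remaining eigenvalues from the quadratic λ² - 14λ + 45 = 0:
  Δ = 14² - 4·45 = 196 - 180 = 16,  λ = (14 ± √16)/2 = (14 ± 4)/2 = 9 or 5.
  Sorted: λ_1 = 9,  λ_2 = 5,  λ_3 = 4  (check: sum = 18 = tr ✓).

Step 4 — unit eigenvector for λ_1 = 9: v spans the null space of (Sigma - λ_1 I), whose rows are
  r_1 = (-4, 0, -2),  r_2 = (0, -4, 0),  r_3 = (-2, 0, -1).
  v is orthogonal to every row, so take v ∝ r_1 × r_2 = ((0)·(0) - (-2)·(-4), (-2)·(0) - (-4)·(0), (-4)·(-4) - (0)·(0)) = (-8, 0, 16).
  Rescale (divide by 8; multiply by -1 so the first nonzero entry is positive): u = (1, 0, -2).
  ||u|| = √((1)² + (0)² + (-2)²) = √(5) ≈ 2.2361,  v_1 = u/||u|| ≈ (0.4472, 0, -0.8944) (||v_1|| = 1).

λ_1 = 9,  λ_2 = 5,  λ_3 = 4;  v_1 ≈ (0.4472, 0, -0.8944)


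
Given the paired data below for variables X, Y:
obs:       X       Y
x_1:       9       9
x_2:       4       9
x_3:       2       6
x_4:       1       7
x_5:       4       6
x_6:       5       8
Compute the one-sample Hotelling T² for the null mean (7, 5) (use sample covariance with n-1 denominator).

Step 1 — sample mean vector:
  mean(X) = (9 + 4 + 2 + 1 + 4 + 5) / 6 = 25/6 = 4.1667
  mean(Y) = (9 + 9 + 6 + 7 + 6 + 8) / 6 = 45/6 = 7.5
  x̄ = (4.1667, 7.5),  deviation x̄ - mu_0 = (4.1667, 7.5) - (7, 5) = (-2.8333, 2.5).

Step 2 — sample covariance matrix, S[i,j] = (1/(n-1)) · Σ_k (x_{k,i} - mean_i) · (x_{k,j} - mean_j), divisor n-1 = 5:
  S[X,X] = ((4.8333)·(4.8333) + (-0.1667)·(-0.1667) + (-2.1667)·(-2.1667) + (-3.1667)·(-3.1667) + (-0.1667)·(-0.1667) + (0.8333)·(0.8333)) / 5 = 38.8333/5 = 7.7667
  S[X,Y] = ((4.8333)·(1.5) + (-0.1667)·(1.5) + (-2.1667)·(-1.5) + (-3.1667)·(-0.5) + (-0.1667)·(-1.5) + (0.8333)·(0.5)) / 5 = 12.5/5 = 2.5
  S[Y,Y] = ((1.5)·(1.5) + (1.5)·(1.5) + (-1.5)·(-1.5) + (-0.5)·(-0.5) + (-1.5)·(-1.5) + (0.5)·(0.5)) / 5 = 9.5/5 = 1.9
  S = [[7.7667, 2.5],
 [2.5, 1.9]].

Step 3 — invert S. det(S) = 7.7667·1.9 - (2.5)² = 8.5067.
  S^{-1} = (1/det) · [[d, -b], [-b, a]] = [[0.2234, -0.2939],
 [-0.2939, 0.913]].

Step 4 — quadratic form (x̄ - mu_0)^T · S^{-1} · (x̄ - mu_0):
  S^{-1} · (x̄ - mu_0) = (-1.3676, 3.1152),
  (x̄ - mu_0)^T · [...] = (-2.8333)·(-1.3676) + (2.5)·(3.1152) = 11.6627.

Step 5 — scale by n: T² = 6 · 11.6627 = 69.9765.

T² ≈ 69.9765


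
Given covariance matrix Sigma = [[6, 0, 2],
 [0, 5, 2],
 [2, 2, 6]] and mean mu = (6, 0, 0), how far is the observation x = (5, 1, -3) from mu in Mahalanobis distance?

Step 1 — centre the observation: (x - mu) = (-1, 1, -3).

Step 2 — invert Sigma (cofactor / det for 3×3, or solve directly):
  Sigma^{-1} = [[0.1912, 0.0294, -0.0735],
 [0.0294, 0.2353, -0.0882],
 [-0.0735, -0.0882, 0.2206]].

Step 3 — form the quadratic (x - mu)^T · Sigma^{-1} · (x - mu):
  Sigma^{-1} · (x - mu) = (0.0588, 0.4706, -0.6765).
  (x - mu)^T · [Sigma^{-1} · (x - mu)] = (-1)·(0.0588) + (1)·(0.4706) + (-3)·(-0.6765) = 2.4412.

Step 4 — take square root: d = √(2.4412) ≈ 1.5624.

d(x, mu) = √(2.4412) ≈ 1.5624


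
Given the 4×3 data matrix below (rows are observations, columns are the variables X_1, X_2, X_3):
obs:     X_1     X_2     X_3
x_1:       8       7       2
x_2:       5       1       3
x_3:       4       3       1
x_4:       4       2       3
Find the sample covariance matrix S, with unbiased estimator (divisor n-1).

Step 1 — column means:
  mean(X_1) = (8 + 5 + 4 + 4) / 4 = 21/4 = 5.25
  mean(X_2) = (7 + 1 + 3 + 2) / 4 = 13/4 = 3.25
  mean(X_3) = (2 + 3 + 1 + 3) / 4 = 9/4 = 2.25

Step 2 — sample covariance S[i,j] = (1/(n-1)) · Σ_k (x_{k,i} - mean_i) · (x_{k,j} - mean_j), with n-1 = 3.
  S[X_1,X_1] = ((2.75)·(2.75) + (-0.25)·(-0.25) + (-1.25)·(-1.25) + (-1.25)·(-1.25)) / 3 = 10.75/3 = 3.5833
  S[X_1,X_2] = ((2.75)·(3.75) + (-0.25)·(-2.25) + (-1.25)·(-0.25) + (-1.25)·(-1.25)) / 3 = 12.75/3 = 4.25
  S[X_1,X_3] = ((2.75)·(-0.25) + (-0.25)·(0.75) + (-1.25)·(-1.25) + (-1.25)·(0.75)) / 3 = -0.25/3 = -0.0833
  S[X_2,X_2] = ((3.75)·(3.75) + (-2.25)·(-2.25) + (-0.25)·(-0.25) + (-1.25)·(-1.25)) / 3 = 20.75/3 = 6.9167
  S[X_2,X_3] = ((3.75)·(-0.25) + (-2.25)·(0.75) + (-0.25)·(-1.25) + (-1.25)·(0.75)) / 3 = -3.25/3 = -1.0833
  S[X_3,X_3] = ((-0.25)·(-0.25) + (0.75)·(0.75) + (-1.25)·(-1.25) + (0.75)·(0.75)) / 3 = 2.75/3 = 0.9167

S is symmetric (S[j,i] = S[i,j]). Assembling:

S = [[3.5833, 4.25, -0.0833],
 [4.25, 6.9167, -1.0833],
 [-0.0833, -1.0833, 0.9167]]


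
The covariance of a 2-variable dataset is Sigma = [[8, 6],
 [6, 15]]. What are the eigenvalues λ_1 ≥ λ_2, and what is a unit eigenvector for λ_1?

Step 1 — characteristic polynomial of 2×2 Sigma:
  det(Sigma - λI) = λ² - trace · λ + det = 0.
  trace = 8 + 15 = 23, det = 8·15 - (6)² = 84.
Step 2 — discriminant:
  Δ = trace² - 4·det = 529 - 336 = 193.
Step 3 — eigenvalues:
  λ = (trace ± √Δ)/2 = (23 ± 13.8924)/2,
  λ_1 = 18.4462,  λ_2 = 4.5538.

Step 4 — unit eigenvector for λ_1: solve (Sigma - λ_1 I)v = 0. First row:
  (8 - 18.4462)·v_x + (6)·v_y = 0, i.e. (-10.4462)·v_x + (6)·v_y = 0,
  so v ∝ (b, λ_1 - a) = (6, 10.4462) = u.
  ||u|| = √((6)² + (10.4462)²) = √(145.1236) ≈ 12.0467,
  v_1 = u/||u|| ≈ (0.4981, 0.8671) (||v_1|| = 1).

λ_1 = 18.4462,  λ_2 = 4.5538;  v_1 ≈ (0.4981, 0.8671)


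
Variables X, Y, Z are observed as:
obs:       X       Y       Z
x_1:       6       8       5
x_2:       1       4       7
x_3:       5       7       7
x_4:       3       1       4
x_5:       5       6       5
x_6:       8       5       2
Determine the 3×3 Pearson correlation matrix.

Step 1 — column means:
  mean(X) = (6 + 1 + 5 + 3 + 5 + 8) / 6 = 28/6 = 4.6667
  mean(Y) = (8 + 4 + 7 + 1 + 6 + 5) / 6 = 31/6 = 5.1667
  mean(Z) = (5 + 7 + 7 + 4 + 5 + 2) / 6 = 30/6 = 5

Step 2 — sample variances and covariances s[i,j] = (1/(n-1)) · Σ_k (x_{k,i} - mean_i) · (x_{k,j} - mean_j), with n-1 = 5:
  s[X,X] = ((1.3333)·(1.3333) + (-3.6667)·(-3.6667) + (0.3333)·(0.3333) + (-1.6667)·(-1.6667) + (0.3333)·(0.3333) + (3.3333)·(3.3333)) / 5 = 29.3333/5 = 5.8667
  s[X,Y] = ((1.3333)·(2.8333) + (-3.6667)·(-1.1667) + (0.3333)·(1.8333) + (-1.6667)·(-4.1667) + (0.3333)·(0.8333) + (3.3333)·(-0.1667)) / 5 = 15.3333/5 = 3.0667
  s[X,Z] = ((1.3333)·(0) + (-3.6667)·(2) + (0.3333)·(2) + (-1.6667)·(-1) + (0.3333)·(0) + (3.3333)·(-3)) / 5 = -15/5 = -3
  s[Y,Y] = ((2.8333)·(2.8333) + (-1.1667)·(-1.1667) + (1.8333)·(1.8333) + (-4.1667)·(-4.1667) + (0.8333)·(0.8333) + (-0.1667)·(-0.1667)) / 5 = 30.8333/5 = 6.1667
  s[Y,Z] = ((2.8333)·(0) + (-1.1667)·(2) + (1.8333)·(2) + (-4.1667)·(-1) + (0.8333)·(0) + (-0.1667)·(-3)) / 5 = 6/5 = 1.2
  s[Z,Z] = ((0)·(0) + (2)·(2) + (2)·(2) + (-1)·(-1) + (0)·(0) + (-3)·(-3)) / 5 = 18/5 = 3.6
  Sample standard deviations s_i = √(s[i,i]):
  s(X) = √(5.8667) = 2.4221
  s(Y) = √(6.1667) = 2.4833
  s(Z) = √(3.6) = 1.8974

Step 3 — r_{ij} = s_{ij} / (s_i · s_j):
  r[X,X] = 1 (diagonal).
  r[X,Y] = 3.0667 / (2.4221 · 2.4833) = 3.0667 / 6.0148 = 0.5099
  r[X,Z] = -3 / (2.4221 · 1.8974) = -3 / 4.5957 = -0.6528
  r[Y,Y] = 1 (diagonal).
  r[Y,Z] = 1.2 / (2.4833 · 1.8974) = 1.2 / 4.7117 = 0.2547
  r[Z,Z] = 1 (diagonal).

R is symmetric with unit diagonal. Assembling:

R = [[1, 0.5099, -0.6528],
 [0.5099, 1, 0.2547],
 [-0.6528, 0.2547, 1]]


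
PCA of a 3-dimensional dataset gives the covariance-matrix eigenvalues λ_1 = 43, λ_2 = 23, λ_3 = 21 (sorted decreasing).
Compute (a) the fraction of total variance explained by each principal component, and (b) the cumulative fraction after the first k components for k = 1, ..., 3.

Step 1 — total variance = trace(Sigma) = Σ λ_i = 43 + 23 + 21 = 87.

Step 2 — fraction explained by component i = λ_i / Σ λ:
  PC1: 43/87 = 0.4943
  PC2: 23/87 = 0.2644
  PC3: 21/87 = 0.2414

Step 3 — cumulative fraction after k components = (λ_1 + ... + λ_k) / Σ λ:
  k = 1: 43/87 = 0.4943
  k = 2: (43 + 23)/87 = 66/87 = 0.7586
  k = 3: (43 + 23 + 21)/87 = 87/87 = 1

Summary (fraction, with percent):

explained: PC1 0.4943 (49.43%), PC2 0.2644 (26.44%), PC3 0.2414 (24.14%);  cumulative: 0.4943, 0.7586, 1


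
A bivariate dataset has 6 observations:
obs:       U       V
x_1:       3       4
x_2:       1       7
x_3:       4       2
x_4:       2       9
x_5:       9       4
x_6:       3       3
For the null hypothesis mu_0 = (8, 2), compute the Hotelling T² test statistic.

Step 1 — sample mean vector:
  mean(U) = (3 + 1 + 4 + 2 + 9 + 3) / 6 = 22/6 = 3.6667
  mean(V) = (4 + 7 + 2 + 9 + 4 + 3) / 6 = 29/6 = 4.8333
  x̄ = (3.6667, 4.8333),  deviation x̄ - mu_0 = (3.6667, 4.8333) - (8, 2) = (-4.3333, 2.8333).

Step 2 — sample covariance matrix, S[i,j] = (1/(n-1)) · Σ_k (x_{k,i} - mean_i) · (x_{k,j} - mean_j), divisor n-1 = 5:
  S[U,U] = ((-0.6667)·(-0.6667) + (-2.6667)·(-2.6667) + (0.3333)·(0.3333) + (-1.6667)·(-1.6667) + (5.3333)·(5.3333) + (-0.6667)·(-0.6667)) / 5 = 39.3333/5 = 7.8667
  S[U,V] = ((-0.6667)·(-0.8333) + (-2.6667)·(2.1667) + (0.3333)·(-2.8333) + (-1.6667)·(4.1667) + (5.3333)·(-0.8333) + (-0.6667)·(-1.8333)) / 5 = -16.3333/5 = -3.2667
  S[V,V] = ((-0.8333)·(-0.8333) + (2.1667)·(2.1667) + (-2.8333)·(-2.8333) + (4.1667)·(4.1667) + (-0.8333)·(-0.8333) + (-1.8333)·(-1.8333)) / 5 = 34.8333/5 = 6.9667
  S = [[7.8667, -3.2667],
 [-3.2667, 6.9667]].

Step 3 — invert S. det(S) = 7.8667·6.9667 - (-3.2667)² = 44.1333.
  S^{-1} = (1/det) · [[d, -b], [-b, a]] = [[0.1579, 0.074],
 [0.074, 0.1782]].

Step 4 — quadratic form (x̄ - mu_0)^T · S^{-1} · (x̄ - mu_0):
  S^{-1} · (x̄ - mu_0) = (-0.4743, 0.1843),
  (x̄ - mu_0)^T · [...] = (-4.3333)·(-0.4743) + (2.8333)·(0.1843) = 2.5775.

Step 5 — scale by n: T² = 6 · 2.5775 = 15.4653.

T² ≈ 15.4653


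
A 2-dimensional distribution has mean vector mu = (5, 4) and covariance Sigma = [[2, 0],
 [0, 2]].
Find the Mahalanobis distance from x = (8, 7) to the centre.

Step 1 — centre the observation: (x - mu) = (3, 3).

Step 2 — invert Sigma. det(Sigma) = 2·2 - (0)² = 4.
  Sigma^{-1} = (1/det) · [[d, -b], [-b, a]] = [[0.5, 0],
 [0, 0.5]].

Step 3 — form the quadratic (x - mu)^T · Sigma^{-1} · (x - mu):
  Sigma^{-1} · (x - mu) = (1.5, 1.5).
  (x - mu)^T · [Sigma^{-1} · (x - mu)] = (3)·(1.5) + (3)·(1.5) = 9.

Step 4 — take square root: d = √(9) ≈ 3.

d(x, mu) = √(9) ≈ 3


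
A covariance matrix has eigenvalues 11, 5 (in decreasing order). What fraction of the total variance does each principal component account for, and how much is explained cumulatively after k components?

Step 1 — total variance = trace(Sigma) = Σ λ_i = 11 + 5 = 16.

Step 2 — fraction explained by component i = λ_i / Σ λ:
  PC1: 11/16 = 0.6875
  PC2: 5/16 = 0.3125

Step 3 — cumulative fraction after k components = (λ_1 + ... + λ_k) / Σ λ:
  k = 1: 11/16 = 0.6875
  k = 2: (11 + 5)/16 = 16/16 = 1

Summary (fraction, with percent):

explained: PC1 0.6875 (68.75%), PC2 0.3125 (31.25%);  cumulative: 0.6875, 1


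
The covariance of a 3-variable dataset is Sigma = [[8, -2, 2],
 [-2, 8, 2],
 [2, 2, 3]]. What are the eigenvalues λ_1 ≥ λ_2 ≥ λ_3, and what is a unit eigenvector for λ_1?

Step 1 — characteristic polynomial p(λ) = det(λI - Sigma) = λ³ - tr·λ² + c_1·λ - det, where tr = trace, c_1 = sum of the principal 2×2 minors, det = det(Sigma):
  tr = 8 + 8 + 3 = 19,
  c_1 = (8·8 - (-2)²) + (8·3 - (2)²) + (8·3 - (2)²) = 60 + 20 + 20 = 100,
  det = 8·(8·3 - (2)²) - (-2)·((-2)·3 - (2)·(2)) + (2)·((-2)·(2) - 8·(2)) = 8·(20) - (-2)·(-10) + (2)·(-20) = 100.
  So p(λ) = λ³ - 19λ² + 100λ - 100.
Step 2 — look for an integer root (rational root theorem: any rational root is an integer divisor of 100). Testing λ = 10:
  p(10) = 1000 - 1900 + 1000 - 100 = 0  ✓
  Dividing out (λ - 10): p(λ) = (λ - 10)(λ² - 9λ + 10).
Step 3 — remaining eigenvalues from the quadratic λ² - 9λ + 10 = 0:
  Δ = 9² - 4·10 = 81 - 40 = 41,  λ = (9 ± √41)/2 = (9 ± 6.4031)/2 ≈ 7.7016 or 1.2984.
  Sorted: λ_1 = 10,  λ_2 = 7.7016,  λ_3 = 1.2984  (check: sum = 19 = tr ✓).

Step 4 — unit eigenvector for λ_1 = 10: v spans the null space of (Sigma - λ_1 I), whose rows are
  r_1 = (-2, -2, 2),  r_2 = (-2, -2, 2),  r_3 = (2, 2, -7).
  v is orthogonal to every row, so take v ∝ r_1 × r_3 = ((-2)·(-7) - (2)·(2), (2)·(2) - (-2)·(-7), (-2)·(2) - (-2)·(2)) = (10, -10, 0).
  Rescale (divide by 10): u = (1, -1, 0).
  ||u|| = √((1)² + (-1)² + (0)²) = √(2) ≈ 1.4142,  v_1 = u/||u|| ≈ (0.7071, -0.7071, 0) (||v_1|| = 1).

λ_1 = 10,  λ_2 = 7.7016,  λ_3 = 1.2984;  v_1 ≈ (0.7071, -0.7071, 0)


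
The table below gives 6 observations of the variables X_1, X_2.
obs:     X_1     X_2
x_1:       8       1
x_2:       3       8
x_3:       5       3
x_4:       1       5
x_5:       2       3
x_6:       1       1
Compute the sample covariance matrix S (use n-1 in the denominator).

Step 1 — column means:
  mean(X_1) = (8 + 3 + 5 + 1 + 2 + 1) / 6 = 20/6 = 3.3333
  mean(X_2) = (1 + 8 + 3 + 5 + 3 + 1) / 6 = 21/6 = 3.5

Step 2 — sample covariance S[i,j] = (1/(n-1)) · Σ_k (x_{k,i} - mean_i) · (x_{k,j} - mean_j), with n-1 = 5.
  S[X_1,X_1] = ((4.6667)·(4.6667) + (-0.3333)·(-0.3333) + (1.6667)·(1.6667) + (-2.3333)·(-2.3333) + (-1.3333)·(-1.3333) + (-2.3333)·(-2.3333)) / 5 = 37.3333/5 = 7.4667
  S[X_1,X_2] = ((4.6667)·(-2.5) + (-0.3333)·(4.5) + (1.6667)·(-0.5) + (-2.3333)·(1.5) + (-1.3333)·(-0.5) + (-2.3333)·(-2.5)) / 5 = -11/5 = -2.2
  S[X_2,X_2] = ((-2.5)·(-2.5) + (4.5)·(4.5) + (-0.5)·(-0.5) + (1.5)·(1.5) + (-0.5)·(-0.5) + (-2.5)·(-2.5)) / 5 = 35.5/5 = 7.1

S is symmetric (S[j,i] = S[i,j]). Assembling:

S = [[7.4667, -2.2],
 [-2.2, 7.1]]


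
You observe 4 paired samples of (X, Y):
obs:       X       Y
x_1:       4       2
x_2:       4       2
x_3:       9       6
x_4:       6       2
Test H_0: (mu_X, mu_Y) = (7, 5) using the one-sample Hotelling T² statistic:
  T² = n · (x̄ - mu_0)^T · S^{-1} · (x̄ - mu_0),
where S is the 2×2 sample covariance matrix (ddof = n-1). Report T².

Step 1 — sample mean vector:
  mean(X) = (4 + 4 + 9 + 6) / 4 = 23/4 = 5.75
  mean(Y) = (2 + 2 + 6 + 2) / 4 = 12/4 = 3
  x̄ = (5.75, 3),  deviation x̄ - mu_0 = (5.75, 3) - (7, 5) = (-1.25, -2).

Step 2 — sample covariance matrix, S[i,j] = (1/(n-1)) · Σ_k (x_{k,i} - mean_i) · (x_{k,j} - mean_j), divisor n-1 = 3:
  S[X,X] = ((-1.75)·(-1.75) + (-1.75)·(-1.75) + (3.25)·(3.25) + (0.25)·(0.25)) / 3 = 16.75/3 = 5.5833
  S[X,Y] = ((-1.75)·(-1) + (-1.75)·(-1) + (3.25)·(3) + (0.25)·(-1)) / 3 = 13/3 = 4.3333
  S[Y,Y] = ((-1)·(-1) + (-1)·(-1) + (3)·(3) + (-1)·(-1)) / 3 = 12/3 = 4
  S = [[5.5833, 4.3333],
 [4.3333, 4]].

Step 3 — invert S. det(S) = 5.5833·4 - (4.3333)² = 3.5556.
  S^{-1} = (1/det) · [[d, -b], [-b, a]] = [[1.125, -1.2187],
 [-1.2187, 1.5703]].

Step 4 — quadratic form (x̄ - mu_0)^T · S^{-1} · (x̄ - mu_0):
  S^{-1} · (x̄ - mu_0) = (1.0312, -1.6172),
  (x̄ - mu_0)^T · [...] = (-1.25)·(1.0312) + (-2)·(-1.6172) = 1.9453.

Step 5 — scale by n: T² = 4 · 1.9453 = 7.7812.

T² ≈ 7.7812


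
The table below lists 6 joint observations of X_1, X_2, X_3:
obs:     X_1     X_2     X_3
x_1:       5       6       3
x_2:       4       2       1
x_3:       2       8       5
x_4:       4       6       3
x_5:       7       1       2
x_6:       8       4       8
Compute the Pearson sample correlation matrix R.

Step 1 — column means:
  mean(X_1) = (5 + 4 + 2 + 4 + 7 + 8) / 6 = 30/6 = 5
  mean(X_2) = (6 + 2 + 8 + 6 + 1 + 4) / 6 = 27/6 = 4.5
  mean(X_3) = (3 + 1 + 5 + 3 + 2 + 8) / 6 = 22/6 = 3.6667

Step 2 — sample variances and covariances s[i,j] = (1/(n-1)) · Σ_k (x_{k,i} - mean_i) · (x_{k,j} - mean_j), with n-1 = 5:
  s[X_1,X_1] = ((0)·(0) + (-1)·(-1) + (-3)·(-3) + (-1)·(-1) + (2)·(2) + (3)·(3)) / 5 = 24/5 = 4.8
  s[X_1,X_2] = ((0)·(1.5) + (-1)·(-2.5) + (-3)·(3.5) + (-1)·(1.5) + (2)·(-3.5) + (3)·(-0.5)) / 5 = -18/5 = -3.6
  s[X_1,X_3] = ((0)·(-0.6667) + (-1)·(-2.6667) + (-3)·(1.3333) + (-1)·(-0.6667) + (2)·(-1.6667) + (3)·(4.3333)) / 5 = 9/5 = 1.8
  s[X_2,X_2] = ((1.5)·(1.5) + (-2.5)·(-2.5) + (3.5)·(3.5) + (1.5)·(1.5) + (-3.5)·(-3.5) + (-0.5)·(-0.5)) / 5 = 35.5/5 = 7.1
  s[X_2,X_3] = ((1.5)·(-0.6667) + (-2.5)·(-2.6667) + (3.5)·(1.3333) + (1.5)·(-0.6667) + (-3.5)·(-1.6667) + (-0.5)·(4.3333)) / 5 = 13/5 = 2.6
  s[X_3,X_3] = ((-0.6667)·(-0.6667) + (-2.6667)·(-2.6667) + (1.3333)·(1.3333) + (-0.6667)·(-0.6667) + (-1.6667)·(-1.6667) + (4.3333)·(4.3333)) / 5 = 31.3333/5 = 6.2667
  Sample standard deviations s_i = √(s[i,i]):
  s(X_1) = √(4.8) = 2.1909
  s(X_2) = √(7.1) = 2.6646
  s(X_3) = √(6.2667) = 2.5033

Step 3 — r_{ij} = s_{ij} / (s_i · s_j):
  r[X_1,X_1] = 1 (diagonal).
  r[X_1,X_2] = -3.6 / (2.1909 · 2.6646) = -3.6 / 5.8378 = -0.6167
  r[X_1,X_3] = 1.8 / (2.1909 · 2.5033) = 1.8 / 5.4845 = 0.3282
  r[X_2,X_2] = 1 (diagonal).
  r[X_2,X_3] = 2.6 / (2.6646 · 2.5033) = 2.6 / 6.6703 = 0.3898
  r[X_3,X_3] = 1 (diagonal).

R is symmetric with unit diagonal. Assembling:

R = [[1, -0.6167, 0.3282],
 [-0.6167, 1, 0.3898],
 [0.3282, 0.3898, 1]]


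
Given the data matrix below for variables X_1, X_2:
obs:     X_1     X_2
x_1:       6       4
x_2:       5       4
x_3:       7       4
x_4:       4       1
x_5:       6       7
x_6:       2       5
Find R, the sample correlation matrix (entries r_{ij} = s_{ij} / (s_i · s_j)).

Step 1 — column means:
  mean(X_1) = (6 + 5 + 7 + 4 + 6 + 2) / 6 = 30/6 = 5
  mean(X_2) = (4 + 4 + 4 + 1 + 7 + 5) / 6 = 25/6 = 4.1667

Step 2 — sample variances and covariances s[i,j] = (1/(n-1)) · Σ_k (x_{k,i} - mean_i) · (x_{k,j} - mean_j), with n-1 = 5:
  s[X_1,X_1] = ((1)·(1) + (0)·(0) + (2)·(2) + (-1)·(-1) + (1)·(1) + (-3)·(-3)) / 5 = 16/5 = 3.2
  s[X_1,X_2] = ((1)·(-0.1667) + (0)·(-0.1667) + (2)·(-0.1667) + (-1)·(-3.1667) + (1)·(2.8333) + (-3)·(0.8333)) / 5 = 3/5 = 0.6
  s[X_2,X_2] = ((-0.1667)·(-0.1667) + (-0.1667)·(-0.1667) + (-0.1667)·(-0.1667) + (-3.1667)·(-3.1667) + (2.8333)·(2.8333) + (0.8333)·(0.8333)) / 5 = 18.8333/5 = 3.7667
  Sample standard deviations s_i = √(s[i,i]):
  s(X_1) = √(3.2) = 1.7889
  s(X_2) = √(3.7667) = 1.9408

Step 3 — r_{ij} = s_{ij} / (s_i · s_j):
  r[X_1,X_1] = 1 (diagonal).
  r[X_1,X_2] = 0.6 / (1.7889 · 1.9408) = 0.6 / 3.4718 = 0.1728
  r[X_2,X_2] = 1 (diagonal).

R is symmetric with unit diagonal. Assembling:

R = [[1, 0.1728],
 [0.1728, 1]]


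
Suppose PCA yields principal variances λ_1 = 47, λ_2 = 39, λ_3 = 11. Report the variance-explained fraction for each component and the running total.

Step 1 — total variance = trace(Sigma) = Σ λ_i = 47 + 39 + 11 = 97.

Step 2 — fraction explained by component i = λ_i / Σ λ:
  PC1: 47/97 = 0.4845
  PC2: 39/97 = 0.4021
  PC3: 11/97 = 0.1134

Step 3 — cumulative fraction after k components = (λ_1 + ... + λ_k) / Σ λ:
  k = 1: 47/97 = 0.4845
  k = 2: (47 + 39)/97 = 86/97 = 0.8866
  k = 3: (47 + 39 + 11)/97 = 97/97 = 1

Summary (fraction, with percent):

explained: PC1 0.4845 (48.45%), PC2 0.4021 (40.21%), PC3 0.1134 (11.34%);  cumulative: 0.4845, 0.8866, 1


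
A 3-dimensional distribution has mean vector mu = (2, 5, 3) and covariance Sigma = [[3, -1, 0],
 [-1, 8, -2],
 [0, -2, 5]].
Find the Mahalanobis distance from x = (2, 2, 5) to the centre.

Step 1 — centre the observation: (x - mu) = (0, -3, 2).

Step 2 — invert Sigma (cofactor / det for 3×3, or solve directly):
  Sigma^{-1} = [[0.3495, 0.0485, 0.0194],
 [0.0485, 0.1456, 0.0583],
 [0.0194, 0.0583, 0.2233]].

Step 3 — form the quadratic (x - mu)^T · Sigma^{-1} · (x - mu):
  Sigma^{-1} · (x - mu) = (-0.1068, -0.3204, 0.2718).
  (x - mu)^T · [Sigma^{-1} · (x - mu)] = (0)·(-0.1068) + (-3)·(-0.3204) + (2)·(0.2718) = 1.5049.

Step 4 — take square root: d = √(1.5049) ≈ 1.2267.

d(x, mu) = √(1.5049) ≈ 1.2267


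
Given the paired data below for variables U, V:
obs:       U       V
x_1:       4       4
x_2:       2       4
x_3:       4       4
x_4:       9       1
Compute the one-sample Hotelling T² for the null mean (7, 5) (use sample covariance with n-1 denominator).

Step 1 — sample mean vector:
  mean(U) = (4 + 2 + 4 + 9) / 4 = 19/4 = 4.75
  mean(V) = (4 + 4 + 4 + 1) / 4 = 13/4 = 3.25
  x̄ = (4.75, 3.25),  deviation x̄ - mu_0 = (4.75, 3.25) - (7, 5) = (-2.25, -1.75).

Step 2 — sample covariance matrix, S[i,j] = (1/(n-1)) · Σ_k (x_{k,i} - mean_i) · (x_{k,j} - mean_j), divisor n-1 = 3:
  S[U,U] = ((-0.75)·(-0.75) + (-2.75)·(-2.75) + (-0.75)·(-0.75) + (4.25)·(4.25)) / 3 = 26.75/3 = 8.9167
  S[U,V] = ((-0.75)·(0.75) + (-2.75)·(0.75) + (-0.75)·(0.75) + (4.25)·(-2.25)) / 3 = -12.75/3 = -4.25
  S[V,V] = ((0.75)·(0.75) + (0.75)·(0.75) + (0.75)·(0.75) + (-2.25)·(-2.25)) / 3 = 6.75/3 = 2.25
  S = [[8.9167, -4.25],
 [-4.25, 2.25]].

Step 3 — invert S. det(S) = 8.9167·2.25 - (-4.25)² = 2.
  S^{-1} = (1/det) · [[d, -b], [-b, a]] = [[1.125, 2.125],
 [2.125, 4.4583]].

Step 4 — quadratic form (x̄ - mu_0)^T · S^{-1} · (x̄ - mu_0):
  S^{-1} · (x̄ - mu_0) = (-6.25, -12.5833),
  (x̄ - mu_0)^T · [...] = (-2.25)·(-6.25) + (-1.75)·(-12.5833) = 36.0833.

Step 5 — scale by n: T² = 4 · 36.0833 = 144.3333.

T² ≈ 144.3333


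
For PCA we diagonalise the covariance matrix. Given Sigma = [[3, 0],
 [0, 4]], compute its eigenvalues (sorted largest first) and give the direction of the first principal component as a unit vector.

Step 1 — characteristic polynomial of 2×2 Sigma:
  det(Sigma - λI) = λ² - trace · λ + det = 0.
  trace = 3 + 4 = 7, det = 3·4 - (0)² = 12.
Step 2 — discriminant:
  Δ = trace² - 4·det = 49 - 48 = 1.
Step 3 — eigenvalues:
  λ = (trace ± √Δ)/2 = (7 ± 1)/2,
  λ_1 = 4,  λ_2 = 3.

Step 4 — unit eigenvector for λ_1: Sigma is diagonal, so its eigenvectors are the coordinate axes. λ_1 = 4 is the diagonal entry on the second coordinate axis, hence
  v_1 = (0, 1) (||v_1|| = 1).

λ_1 = 4,  λ_2 = 3;  v_1 ≈ (0, 1)


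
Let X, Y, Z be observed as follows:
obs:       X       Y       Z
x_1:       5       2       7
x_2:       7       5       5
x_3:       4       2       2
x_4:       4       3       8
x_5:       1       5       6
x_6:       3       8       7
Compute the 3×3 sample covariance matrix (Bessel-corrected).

Step 1 — column means:
  mean(X) = (5 + 7 + 4 + 4 + 1 + 3) / 6 = 24/6 = 4
  mean(Y) = (2 + 5 + 2 + 3 + 5 + 8) / 6 = 25/6 = 4.1667
  mean(Z) = (7 + 5 + 2 + 8 + 6 + 7) / 6 = 35/6 = 5.8333

Step 2 — sample covariance S[i,j] = (1/(n-1)) · Σ_k (x_{k,i} - mean_i) · (x_{k,j} - mean_j), with n-1 = 5.
  S[X,X] = ((1)·(1) + (3)·(3) + (0)·(0) + (0)·(0) + (-3)·(-3) + (-1)·(-1)) / 5 = 20/5 = 4
  S[X,Y] = ((1)·(-2.1667) + (3)·(0.8333) + (0)·(-2.1667) + (0)·(-1.1667) + (-3)·(0.8333) + (-1)·(3.8333)) / 5 = -6/5 = -1.2
  S[X,Z] = ((1)·(1.1667) + (3)·(-0.8333) + (0)·(-3.8333) + (0)·(2.1667) + (-3)·(0.1667) + (-1)·(1.1667)) / 5 = -3/5 = -0.6
  S[Y,Y] = ((-2.1667)·(-2.1667) + (0.8333)·(0.8333) + (-2.1667)·(-2.1667) + (-1.1667)·(-1.1667) + (0.8333)·(0.8333) + (3.8333)·(3.8333)) / 5 = 26.8333/5 = 5.3667
  S[Y,Z] = ((-2.1667)·(1.1667) + (0.8333)·(-0.8333) + (-2.1667)·(-3.8333) + (-1.1667)·(2.1667) + (0.8333)·(0.1667) + (3.8333)·(1.1667)) / 5 = 7.1667/5 = 1.4333
  S[Z,Z] = ((1.1667)·(1.1667) + (-0.8333)·(-0.8333) + (-3.8333)·(-3.8333) + (2.1667)·(2.1667) + (0.1667)·(0.1667) + (1.1667)·(1.1667)) / 5 = 22.8333/5 = 4.5667

S is symmetric (S[j,i] = S[i,j]). Assembling:

S = [[4, -1.2, -0.6],
 [-1.2, 5.3667, 1.4333],
 [-0.6, 1.4333, 4.5667]]
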